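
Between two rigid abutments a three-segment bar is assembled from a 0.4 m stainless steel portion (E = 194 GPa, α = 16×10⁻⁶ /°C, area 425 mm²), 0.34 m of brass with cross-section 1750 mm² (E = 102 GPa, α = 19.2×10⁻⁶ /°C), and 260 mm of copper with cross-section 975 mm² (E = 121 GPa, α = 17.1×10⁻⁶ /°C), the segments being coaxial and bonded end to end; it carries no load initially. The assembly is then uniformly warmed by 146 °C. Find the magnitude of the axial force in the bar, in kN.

Free thermal expansion of the whole bar: Σ αᵢΔT Lᵢ = 16×10⁻⁶×146×400 + 19.2×10⁻⁶×146×340 + 17.1×10⁻⁶×146×260 = 2.537 mm.
Since the ends are fixed, an axial force P builds up, equal in every segment, with P · Σ Lᵢ/(AᵢEᵢ) = δ_free.
The series flexibility is Σ Lᵢ/(AᵢEᵢ) = 400/(425×194×10³) + 340/(1750×102×10³) + 260/(975×121×10³) = 8.96×10⁻⁶ mm/N.
So P = 2.537 / 8.96×10⁻⁶ = 283.1 kN, compressive.

P ≈ 283 kN (compressive)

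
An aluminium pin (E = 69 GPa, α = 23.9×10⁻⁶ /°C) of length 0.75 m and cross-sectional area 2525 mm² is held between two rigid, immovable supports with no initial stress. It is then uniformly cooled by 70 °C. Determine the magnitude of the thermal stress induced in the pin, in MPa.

σ ≈ 115 MPa (tensile)

The supports are rigid, so the total axial strain is zero. The restrained thermal strain is ε = αΔT = 23.9×10⁻⁶ × 70 = 1673×10⁻⁶.
σ = EαΔT = 69×10³ × 23.9×10⁻⁶ × 70 = 115.4 MPa (tensile; the pin is trying to contract).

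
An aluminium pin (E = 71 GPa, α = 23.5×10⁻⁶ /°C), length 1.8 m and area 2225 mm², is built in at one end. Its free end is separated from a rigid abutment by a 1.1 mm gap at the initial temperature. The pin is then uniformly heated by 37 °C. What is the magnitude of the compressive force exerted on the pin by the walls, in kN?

P ≈ 40.8 kN

If the wall were absent the pin would grow by αΔT L = 23.5×10⁻⁶ × 37 × 1800 = 1.565 mm.
The gap closes (δ_free > 1.1 mm) and the wall then resists a further 1.565 − 1.1 = 0.4651 mm of expansion.
Compatibility: PL/(AE) = 0.4651 mm, so σ = P/A = E × (0.4651/1800) = 18.35 MPa.
P = σA = 18.35 × 2225 = 40.82 kN.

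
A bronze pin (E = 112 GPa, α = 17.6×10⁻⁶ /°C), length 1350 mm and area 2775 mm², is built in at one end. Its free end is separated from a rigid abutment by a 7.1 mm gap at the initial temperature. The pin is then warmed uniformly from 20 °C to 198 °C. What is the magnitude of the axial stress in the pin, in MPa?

σ ≈ 0 MPa

Unrestrained expansion: δ_free = αΔT L = 17.6×10⁻⁶ × 178 × 1350 = 4.229 mm.
Since δ_free = 4.23 mm is less than the 7.1 mm gap, the pin never touches the wall. No axial force develops.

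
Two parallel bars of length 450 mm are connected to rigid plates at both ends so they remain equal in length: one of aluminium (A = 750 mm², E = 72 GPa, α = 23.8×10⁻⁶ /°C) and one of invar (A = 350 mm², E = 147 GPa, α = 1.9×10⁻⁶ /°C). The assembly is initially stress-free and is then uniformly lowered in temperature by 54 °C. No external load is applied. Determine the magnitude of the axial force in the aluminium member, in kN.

P ≈ 31.2 kN (tensile in the aluminium)

Equilibrium of a rigid end plate with no external load gives equal and opposite internal forces ±P in the two members. Since α_{aluminium} > α_{invar}, cooling drives the aluminium into tension and the invar into compression.
Compatibility of the two members (thermal + elastic change equal): (α₁ − α₂)ΔT = P·[1/(A₁E₁) + 1/(A₂E₂)].
|α₁ − α₂|·ΔT = 21.9×10⁻⁶ × 54 = 0.001183.
1/(A₁E₁) + 1/(A₂E₂) = 1/(750×72×10³) + 1/(350×147×10³) = 3.795×10⁻⁸ N⁻¹.
So P = 0.001183 / 3.795×10⁻⁸ = 31.16 kN.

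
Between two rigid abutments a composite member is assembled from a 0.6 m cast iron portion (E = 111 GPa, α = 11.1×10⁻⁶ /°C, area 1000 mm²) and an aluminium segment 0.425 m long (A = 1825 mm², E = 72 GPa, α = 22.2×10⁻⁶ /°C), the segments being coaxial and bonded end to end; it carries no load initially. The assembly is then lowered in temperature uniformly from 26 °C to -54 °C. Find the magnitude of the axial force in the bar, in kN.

P ≈ 149 kN (tensile)

Free thermal contraction of the whole bar: Σ αᵢΔT Lᵢ = 11.1×10⁻⁶×80×600 + 22.2×10⁻⁶×80×425 = 1.288 mm.
The rigid supports impose zero overall length change; the single axial force P common to all segments must satisfy P Σ Lᵢ/(AᵢEᵢ) = δ_free.
Σ Lᵢ/(AᵢEᵢ) = 600/(1000×111×10³) + 425/(1825×72×10³) = 8.64×10⁻⁶ mm/N.
So P = 1.288 / 8.64×10⁻⁶ = 149 kN, tensile.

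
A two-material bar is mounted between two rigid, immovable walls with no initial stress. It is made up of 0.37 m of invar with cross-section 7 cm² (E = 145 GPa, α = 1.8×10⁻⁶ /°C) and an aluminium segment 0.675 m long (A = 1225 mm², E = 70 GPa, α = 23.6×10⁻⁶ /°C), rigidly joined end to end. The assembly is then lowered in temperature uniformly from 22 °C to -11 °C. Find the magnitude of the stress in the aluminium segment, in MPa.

σ ≈ 38.8 MPa (tensile)

Free thermal contraction of the whole bar: Σ αᵢΔT Lᵢ = 1.8×10⁻⁶×33×370 + 23.6×10⁻⁶×33×675 = 0.5477 mm.
Since the ends are fixed, an axial force P builds up, equal in every segment, with P · Σ Lᵢ/(AᵢEᵢ) = δ_free.
Σ Lᵢ/(AᵢEᵢ) = 370/(700×145×10³) + 675/(1225×70×10³) = 1.152×10⁻⁵ mm/N.
So P = 0.5477 / 1.152×10⁻⁵ = 47.55 kN, tensile.
σ_{aluminium} = P / A = 47550 / 1225 = 38.82 MPa.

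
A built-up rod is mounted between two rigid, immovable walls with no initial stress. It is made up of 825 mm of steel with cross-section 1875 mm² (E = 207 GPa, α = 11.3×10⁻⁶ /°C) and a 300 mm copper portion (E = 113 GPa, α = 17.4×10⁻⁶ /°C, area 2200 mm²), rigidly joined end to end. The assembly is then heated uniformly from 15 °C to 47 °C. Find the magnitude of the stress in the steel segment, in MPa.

If the supports were absent, the total length change would be Σ αᵢΔT Lᵢ = 11.3×10⁻⁶×32×825 + 17.4×10⁻⁶×32×300 = 0.4654 mm.
The rigid supports impose zero overall length change; the single axial force P common to all segments must satisfy P Σ Lᵢ/(AᵢEᵢ) = δ_free.
The series flexibility is Σ Lᵢ/(AᵢEᵢ) = 825/(1875×207×10³) + 300/(2200×113×10³) = 3.332×10⁻⁶ mm/N.
P = 0.4654 / 3.332×10⁻⁶ = 139600 N = 139.6 kN, compressive.
σ_{steel} = P / A = 139600 / 1875 = 74.48 MPa.

σ ≈ 74.5 MPa (compressive)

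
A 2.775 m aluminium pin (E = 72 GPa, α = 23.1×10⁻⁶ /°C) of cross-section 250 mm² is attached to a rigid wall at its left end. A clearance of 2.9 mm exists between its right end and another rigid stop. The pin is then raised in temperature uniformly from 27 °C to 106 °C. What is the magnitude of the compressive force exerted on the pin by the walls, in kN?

P ≈ 14 kN

Free thermal elongation = αΔT L = 23.1×10⁻⁶ × 79 × 2775 = 5.064 mm.
The gap closes (δ_free > 2.9 mm) and the wall then resists a further 5.064 − 2.9 = 2.164 mm of expansion.
Compatibility: PL/(AE) = 2.164 mm, so σ = P/A = E × (2.164/2775) = 56.15 MPa.
P = σA = 56.15 × 250 = 14.04 kN.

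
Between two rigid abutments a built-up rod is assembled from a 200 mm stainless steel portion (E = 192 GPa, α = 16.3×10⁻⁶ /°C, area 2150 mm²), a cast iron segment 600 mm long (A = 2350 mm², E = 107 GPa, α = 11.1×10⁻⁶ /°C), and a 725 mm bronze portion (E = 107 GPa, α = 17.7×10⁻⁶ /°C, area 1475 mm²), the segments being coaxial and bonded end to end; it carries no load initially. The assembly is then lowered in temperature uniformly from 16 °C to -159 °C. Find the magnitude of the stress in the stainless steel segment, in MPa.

σ ≈ 248 MPa (tensile)

With the walls removed the bar would change length by δ_free = Σ αᵢΔT Lᵢ = 16.3×10⁻⁶×175×200 + 11.1×10⁻⁶×175×600 + 17.7×10⁻⁶×175×725 = 3.982 mm.
Since the ends are fixed, an axial force P builds up, equal in every segment, with P · Σ Lᵢ/(AᵢEᵢ) = δ_free.
Σ Lᵢ/(AᵢEᵢ) = 200/(2150×192×10³) + 600/(2350×107×10³) + 725/(1475×107×10³) = 7.464×10⁻⁶ mm/N.
P = 3.982 / 7.464×10⁻⁶ = 533400 N = 533.4 kN, tensile.
σ_{stainless steel} = P / A = 533400 / 2150 = 248.1 MPa.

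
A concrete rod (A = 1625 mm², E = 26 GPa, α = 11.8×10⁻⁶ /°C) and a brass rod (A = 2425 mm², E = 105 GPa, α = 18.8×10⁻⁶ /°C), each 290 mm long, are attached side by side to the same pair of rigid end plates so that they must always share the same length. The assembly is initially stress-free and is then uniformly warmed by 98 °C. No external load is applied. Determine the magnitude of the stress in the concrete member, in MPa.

σ ≈ 15.3 MPa (tensile)

Both members must finish at the same length. With the larger α, the brass tends to over-expand; the plates restrain it, putting the brass in compression and the concrete in tension. With no external load the two internal forces are equal and opposite, magnitude P.
Setting the final lengths equal and cancelling L: (α₁ − α₂)ΔT = P/(A₁E₁) + P/(A₂E₂).
|α₁ − α₂|·ΔT = 7×10⁻⁶ × 98 = 0.000686.
1/(A₁E₁) + 1/(A₂E₂) = 1/(1625×26×10³) + 1/(2425×105×10³) = 2.76×10⁻⁸ N⁻¹.
P = 0.000686 / 2.76×10⁻⁸ = 24860 N = 24.86 kN.
σ_{concrete} = P/A₁ = 24860/1625 = 15.3 MPa, tensile.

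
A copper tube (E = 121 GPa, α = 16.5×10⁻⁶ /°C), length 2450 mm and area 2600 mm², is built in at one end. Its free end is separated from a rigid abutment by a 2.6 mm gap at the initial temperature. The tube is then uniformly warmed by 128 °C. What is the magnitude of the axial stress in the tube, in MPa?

σ ≈ 127 MPa (compressive)

If the wall were absent the tube would grow by αΔT L = 16.5×10⁻⁶ × 128 × 2450 = 5.174 mm.
The gap closes (δ_free > 2.6 mm) and the wall then resists a further 5.174 − 2.6 = 2.574 mm of expansion.
Compatibility: PL/(AE) = 2.574 mm, so σ = P/A = E × (2.574/2450) = 127.1 MPa.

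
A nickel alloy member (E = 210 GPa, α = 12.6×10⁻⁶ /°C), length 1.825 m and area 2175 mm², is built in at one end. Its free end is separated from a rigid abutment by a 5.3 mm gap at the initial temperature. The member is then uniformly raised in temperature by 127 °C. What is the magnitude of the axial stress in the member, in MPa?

If the wall were absent the member would grow by αΔT L = 12.6×10⁻⁶ × 127 × 1825 = 2.92 mm.
This is smaller than the 5.3 mm clearance, so the member expands freely without reaching the stop — the stress is zero.

σ ≈ 0 MPa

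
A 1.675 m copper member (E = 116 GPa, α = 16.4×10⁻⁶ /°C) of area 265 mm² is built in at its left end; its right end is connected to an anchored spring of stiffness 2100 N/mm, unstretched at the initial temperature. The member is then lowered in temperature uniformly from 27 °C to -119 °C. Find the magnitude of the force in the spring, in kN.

P ≈ 7.56 kN

If the spring were absent the member would shorten by αΔT L = 16.4×10⁻⁶ × 146 × 1675 = 4.011 mm.
With a force P in the spring, the elastic change of the member is PL/(AE) and that of the spring is P/k; compatibility requires their sum to equal δ_free.
So P = δ_free / [L/(AE) + 1/k] = 4.011 / [ 1675/(265×116×10³) + 1/(2100) ].
P = 4.011 / 0.0005307 = 7558 N.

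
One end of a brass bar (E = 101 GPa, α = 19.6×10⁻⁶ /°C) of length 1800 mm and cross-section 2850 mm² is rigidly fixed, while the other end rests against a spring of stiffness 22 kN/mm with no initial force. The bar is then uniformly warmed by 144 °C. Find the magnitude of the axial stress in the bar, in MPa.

Free thermal expansion: δ_free = αΔT L = 19.6×10⁻⁶ × 144 × 1800 = 5.08 mm.
With a force P in the spring, the elastic change of the bar is PL/(AE) and that of the spring is P/k; compatibility requires their sum to equal δ_free.
So P = δ_free / [L/(AE) + 1/k] = 5.08 / [ 1800/(2850×101×10³) + 1/(22×10³) ].
P = 5.08 / 5.171×10⁻⁵ = 98250 N.
σ = P/A = 98250/2850 = 34.47 MPa.

σ ≈ 34.5 MPa (compressive)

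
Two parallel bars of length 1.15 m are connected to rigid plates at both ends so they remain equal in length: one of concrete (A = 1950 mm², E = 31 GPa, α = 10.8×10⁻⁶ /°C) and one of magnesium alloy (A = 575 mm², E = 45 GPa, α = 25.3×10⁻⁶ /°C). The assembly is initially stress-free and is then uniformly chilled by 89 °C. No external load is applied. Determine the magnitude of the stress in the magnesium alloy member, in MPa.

σ ≈ 40.7 MPa (tensile)

Both members must finish at the same length. With the larger α, the magnesium alloy tends to over-contract; the plates restrain it, putting the magnesium alloy in tension and the concrete in compression. With no external load the two internal forces are equal and opposite, magnitude P.
Setting the final lengths equal and cancelling L: (α₁ − α₂)ΔT = P/(A₁E₁) + P/(A₂E₂).
|α₁ − α₂|·ΔT = 14.5×10⁻⁶ × 89 = 0.00129.
1/(A₁E₁) + 1/(A₂E₂) = 1/(1950×31×10³) + 1/(575×45×10³) = 5.519×10⁻⁸ N⁻¹.
So P = 0.00129 / 5.519×10⁻⁸ = 23.38 kN.
σ_{magnesium alloy} = P/A₂ = 23380/575 = 40.67 MPa, tensile.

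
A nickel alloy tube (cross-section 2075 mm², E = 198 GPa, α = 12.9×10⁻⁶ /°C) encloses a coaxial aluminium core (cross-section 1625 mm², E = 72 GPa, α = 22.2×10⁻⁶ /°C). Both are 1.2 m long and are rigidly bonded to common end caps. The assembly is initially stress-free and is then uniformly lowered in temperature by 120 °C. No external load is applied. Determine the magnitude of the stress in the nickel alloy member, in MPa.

The aluminium has the larger α, so on cooling it would change length more than the nickel alloy if both were free. The rigid plates force a common final length, so the aluminium is put into tension and the nickel alloy into compression, with equal and opposite forces P (no external load).
Equating the net (thermal + elastic) strains gives |α₁ − α₂|·ΔT = P·[1/(A₁E₁) + 1/(A₂E₂)].
|α₁ − α₂|·ΔT = 9.3×10⁻⁶ × 120 = 0.001116.
1/(A₁E₁) + 1/(A₂E₂) = 1/(2075×198×10³) + 1/(1625×72×10³) = 1.098×10⁻⁸ N⁻¹.
P = 0.001116 / 1.098×10⁻⁸ = 101600 N = 101.6 kN.
σ_{nickel alloy} = P/A₁ = 101600/2075 = 48.98 MPa, compressive.

σ ≈ 49 MPa (compressive)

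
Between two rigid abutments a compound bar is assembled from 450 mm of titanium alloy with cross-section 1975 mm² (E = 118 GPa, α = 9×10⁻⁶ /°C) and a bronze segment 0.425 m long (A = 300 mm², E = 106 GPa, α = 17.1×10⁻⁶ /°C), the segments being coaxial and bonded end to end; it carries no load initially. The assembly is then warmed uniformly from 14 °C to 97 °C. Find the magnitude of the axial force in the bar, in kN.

P ≈ 61.4 kN (compressive)

Free thermal expansion of the whole bar: Σ αᵢΔT Lᵢ = 9×10⁻⁶×83×450 + 17.1×10⁻⁶×83×425 = 0.9394 mm.
The walls prevent any net length change, so an axial force P (same in every segment) develops. Compatibility: P · Σ Lᵢ/(AᵢEᵢ) = δ_free.
The series flexibility is Σ Lᵢ/(AᵢEᵢ) = 450/(1975×118×10³) + 425/(300×106×10³) = 1.53×10⁻⁵ mm/N.
Hence P = δ_free / Σ(L/AE) = 0.9394/1.53×10⁻⁵ = 61.41 kN (compressive).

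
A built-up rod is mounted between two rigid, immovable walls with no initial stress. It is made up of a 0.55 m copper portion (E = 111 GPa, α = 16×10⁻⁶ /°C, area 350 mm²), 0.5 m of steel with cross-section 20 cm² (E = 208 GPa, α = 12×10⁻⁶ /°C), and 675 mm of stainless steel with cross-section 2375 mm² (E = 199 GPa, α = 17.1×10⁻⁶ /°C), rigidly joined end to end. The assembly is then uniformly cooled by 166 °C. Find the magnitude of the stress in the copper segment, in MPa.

With the walls removed the bar would change length by δ_free = Σ αᵢΔT Lᵢ = 16×10⁻⁶×166×550 + 12×10⁻⁶×166×500 + 17.1×10⁻⁶×166×675 = 4.373 mm.
The rigid supports impose zero overall length change; the single axial force P common to all segments must satisfy P Σ Lᵢ/(AᵢEᵢ) = δ_free.
The series flexibility is Σ Lᵢ/(AᵢEᵢ) = 550/(350×111×10³) + 500/(2000×208×10³) + 675/(2375×199×10³) = 1.679×10⁻⁵ mm/N.
Hence P = δ_free / Σ(L/AE) = 4.373/1.679×10⁻⁵ = 260.5 kN (tensile).
σ_{copper} = P / A = 260500 / 350 = 744.3 MPa.

σ ≈ 744 MPa (tensile)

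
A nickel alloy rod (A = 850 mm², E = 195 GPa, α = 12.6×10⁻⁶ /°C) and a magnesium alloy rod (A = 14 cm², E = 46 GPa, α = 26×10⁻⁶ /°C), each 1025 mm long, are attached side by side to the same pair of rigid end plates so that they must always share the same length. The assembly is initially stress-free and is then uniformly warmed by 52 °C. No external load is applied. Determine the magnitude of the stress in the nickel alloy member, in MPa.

σ ≈ 38 MPa (tensile)

Both members must finish at the same length. With the larger α, the magnesium alloy tends to over-expand; the plates restrain it, putting the magnesium alloy in compression and the nickel alloy in tension. With no external load the two internal forces are equal and opposite, magnitude P.
Compatibility of the two members (thermal + elastic change equal): (α₁ − α₂)ΔT = P·[1/(A₁E₁) + 1/(A₂E₂)].
|α₁ − α₂|·ΔT = 13.4×10⁻⁶ × 52 = 0.0006968.
1/(A₁E₁) + 1/(A₂E₂) = 1/(850×195×10³) + 1/(1400×46×10³) = 2.156×10⁻⁸ N⁻¹.
So P = 0.0006968 / 2.156×10⁻⁸ = 32.32 kN.
σ_{nickel alloy} = P/A₁ = 32320/850 = 38.02 MPa, tensile.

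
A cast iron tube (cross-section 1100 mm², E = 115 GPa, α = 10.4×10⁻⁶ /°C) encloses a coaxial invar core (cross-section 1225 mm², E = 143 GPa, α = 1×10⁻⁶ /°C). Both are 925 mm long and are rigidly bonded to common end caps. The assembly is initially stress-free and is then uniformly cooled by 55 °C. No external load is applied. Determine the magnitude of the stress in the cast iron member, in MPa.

The cast iron has the larger α, so on cooling it would change length more than the invar if both were free. The rigid plates force a common final length, so the cast iron is put into tension and the invar into compression, with equal and opposite forces P (no external load).
Compatibility of the two members (thermal + elastic change equal): (α₁ − α₂)ΔT = P·[1/(A₁E₁) + 1/(A₂E₂)].
|α₁ − α₂|·ΔT = 9.4×10⁻⁶ × 55 = 0.000517.
1/(A₁E₁) + 1/(A₂E₂) = 1/(1100×115×10³) + 1/(1225×143×10³) = 1.361×10⁻⁸ N⁻¹.
P = 0.000517 / 1.361×10⁻⁸ = 37980 N = 37.98 kN.
σ_{cast iron} = P/A₁ = 37980/1100 = 34.52 MPa, tensile.

σ ≈ 34.5 MPa (tensile)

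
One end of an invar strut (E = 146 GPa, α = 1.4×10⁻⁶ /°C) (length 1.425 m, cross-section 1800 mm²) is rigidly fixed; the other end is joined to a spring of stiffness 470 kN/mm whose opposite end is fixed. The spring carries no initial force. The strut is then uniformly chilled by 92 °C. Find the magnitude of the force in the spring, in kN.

Free thermal contraction: δ_free = αΔT L = 1.4×10⁻⁶ × 92 × 1425 = 0.1835 mm.
With a force P in the spring, the elastic change of the strut is PL/(AE) and that of the spring is P/k; compatibility requires their sum to equal δ_free.
P [ L/(AE) + 1/k ] = δ_free → P [ 1425/(1800×146×10³) + 1/(470×10³) ] = 0.1835.
P = 0.1835 / 7.55×10⁻⁶ = 24310 N.

P ≈ 24.3 kN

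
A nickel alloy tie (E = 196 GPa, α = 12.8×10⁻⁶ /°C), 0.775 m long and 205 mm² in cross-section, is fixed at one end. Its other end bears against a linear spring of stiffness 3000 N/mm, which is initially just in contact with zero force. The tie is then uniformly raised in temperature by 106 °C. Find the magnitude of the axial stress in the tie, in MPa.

σ ≈ 14.5 MPa (compressive)

The unrestrained thermal change is αΔT L = 12.8×10⁻⁶ × 106 × 775 = 1.052 mm.
With a force P in the spring, the elastic change of the tie is PL/(AE) and that of the spring is P/k; compatibility requires their sum to equal δ_free.
So P = δ_free / [L/(AE) + 1/k] = 1.052 / [ 775/(205×196×10³) + 1/(3000) ].
P = 1.052 / 0.0003526 = 2982 N.
σ = P/A = 2982/205 = 14.55 MPa.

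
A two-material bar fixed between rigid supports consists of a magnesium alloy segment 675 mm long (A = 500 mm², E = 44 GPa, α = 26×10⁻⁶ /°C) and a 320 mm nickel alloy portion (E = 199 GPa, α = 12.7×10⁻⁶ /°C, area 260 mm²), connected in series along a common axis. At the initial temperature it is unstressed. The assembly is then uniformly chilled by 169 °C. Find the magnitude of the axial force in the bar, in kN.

P ≈ 99.1 kN (tensile)

If the supports were absent, the total length change would be Σ αᵢΔT Lᵢ = 26×10⁻⁶×169×675 + 12.7×10⁻⁶×169×320 = 3.653 mm.
Since the ends are fixed, an axial force P builds up, equal in every segment, with P · Σ Lᵢ/(AᵢEᵢ) = δ_free.
Σ Lᵢ/(AᵢEᵢ) = 675/(500×44×10³) + 320/(260×199×10³) = 3.687×10⁻⁵ mm/N.
Hence P = δ_free / Σ(L/AE) = 3.653/3.687×10⁻⁵ = 99.08 kN (tensile).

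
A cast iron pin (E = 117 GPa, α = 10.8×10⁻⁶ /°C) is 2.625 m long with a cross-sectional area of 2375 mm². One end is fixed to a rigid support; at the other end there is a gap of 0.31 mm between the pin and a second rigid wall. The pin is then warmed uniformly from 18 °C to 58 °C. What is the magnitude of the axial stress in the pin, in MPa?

σ ≈ 36.7 MPa (compressive)

If the wall were absent the pin would grow by αΔT L = 10.8×10⁻⁶ × 40 × 2625 = 1.134 mm.
The gap closes (δ_free > 0.31 mm) and the wall then resists a further 1.134 − 0.31 = 0.824 mm of expansion.
Compatibility: PL/(AE) = 0.824 mm, so σ = P/A = E × (0.824/2625) = 36.73 MPa.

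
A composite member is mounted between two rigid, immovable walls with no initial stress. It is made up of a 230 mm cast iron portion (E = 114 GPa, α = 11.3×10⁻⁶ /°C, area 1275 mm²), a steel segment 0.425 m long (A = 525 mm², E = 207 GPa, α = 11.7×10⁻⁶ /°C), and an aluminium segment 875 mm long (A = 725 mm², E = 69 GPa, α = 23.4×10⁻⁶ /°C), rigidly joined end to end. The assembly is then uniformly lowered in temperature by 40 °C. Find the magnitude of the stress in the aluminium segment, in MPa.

σ ≈ 67.3 MPa (tensile)

Free thermal contraction of the whole bar: Σ αᵢΔT Lᵢ = 11.3×10⁻⁶×40×230 + 11.7×10⁻⁶×40×425 + 23.4×10⁻⁶×40×875 = 1.122 mm.
The walls prevent any net length change, so an axial force P (same in every segment) develops. Compatibility: P · Σ Lᵢ/(AᵢEᵢ) = δ_free.
Σ Lᵢ/(AᵢEᵢ) = 230/(1275×114×10³) + 425/(525×207×10³) + 875/(725×69×10³) = 2.298×10⁻⁵ mm/N.
P = 1.122 / 2.298×10⁻⁵ = 48810 N = 48.81 kN, tensile.
σ_{aluminium} = P / A = 48810 / 725 = 67.32 MPa.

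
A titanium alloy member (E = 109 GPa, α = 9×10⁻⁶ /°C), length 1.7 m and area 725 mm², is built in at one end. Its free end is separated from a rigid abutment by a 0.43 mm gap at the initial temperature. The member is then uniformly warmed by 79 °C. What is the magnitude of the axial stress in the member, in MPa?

σ ≈ 49.9 MPa (compressive)

If the wall were absent the member would grow by αΔT L = 9×10⁻⁶ × 79 × 1700 = 1.209 mm.
This exceeds the 0.43 mm gap, so the wall pushes back. The portion of expansion that must be recovered elastically is δ_free − gap = 1.209 − 0.43 = 0.7787 mm.
So σ = E(δ_free − g)/L = 109×10³ × 0.7787/1700 = 49.93 MPa.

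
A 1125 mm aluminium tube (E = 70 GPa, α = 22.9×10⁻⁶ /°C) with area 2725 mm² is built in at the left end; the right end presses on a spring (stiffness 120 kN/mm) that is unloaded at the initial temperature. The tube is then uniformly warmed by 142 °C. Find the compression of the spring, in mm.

δ ≈ 2.14 mm

If the spring were absent the tube would lengthen by αΔT L = 22.9×10⁻⁶ × 142 × 1125 = 3.658 mm.
Let P be the compressive force at the spring. The tube shortens elastically by PL/(AE) and the spring compresses by P/k; together these equal δ_free.
So P = δ_free / [L/(AE) + 1/k] = 3.658 / [ 1125/(2725×70×10³) + 1/(120×10³) ].
P = 3.658 / 1.423×10⁻⁵ = 257100 N.
Spring compression = P/k = 257100/(120×10³) = 2.142 mm.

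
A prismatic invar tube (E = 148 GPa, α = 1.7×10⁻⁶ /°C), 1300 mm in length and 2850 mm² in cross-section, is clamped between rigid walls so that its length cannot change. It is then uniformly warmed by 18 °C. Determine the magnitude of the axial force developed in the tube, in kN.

P ≈ 12.9 kN (compressive)

The ends cannot move, so σ = EαΔT = 148×10³ × 1.7×10⁻⁶ × 18 = 4.529 MPa.
Axial force P = σA = 4.529 × 2850 = 12910 N = 12.91 kN, compressive.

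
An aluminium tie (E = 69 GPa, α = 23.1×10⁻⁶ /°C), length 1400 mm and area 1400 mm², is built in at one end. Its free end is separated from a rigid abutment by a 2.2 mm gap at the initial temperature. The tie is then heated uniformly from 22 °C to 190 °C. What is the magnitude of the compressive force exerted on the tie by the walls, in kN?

Unrestrained expansion: δ_free = αΔT L = 23.1×10⁻⁶ × 168 × 1400 = 5.433 mm.
After closing the 2.2 mm clearance, 5.433 − 2.2 = 3.233 mm of expansion remains to be suppressed by the wall.
That suppressed elongation corresponds to σ = E·Δ/L = 69×10³ × 3.233/1400 = 159.3 MPa.
P = σA = 159.3 × 1400 = 223.1 kN.

P ≈ 223 kN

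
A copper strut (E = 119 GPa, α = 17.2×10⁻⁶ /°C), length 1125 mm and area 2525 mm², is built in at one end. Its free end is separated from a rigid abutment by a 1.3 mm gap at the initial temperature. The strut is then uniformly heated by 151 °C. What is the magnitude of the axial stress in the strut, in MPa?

If the wall were absent the strut would grow by αΔT L = 17.2×10⁻⁶ × 151 × 1125 = 2.922 mm.
This exceeds the 1.3 mm gap, so the wall pushes back. The portion of expansion that must be recovered elastically is δ_free − gap = 2.922 − 1.3 = 1.622 mm.
So σ = E(δ_free − g)/L = 119×10³ × 1.622/1125 = 171.6 MPa.

σ ≈ 172 MPa (compressive)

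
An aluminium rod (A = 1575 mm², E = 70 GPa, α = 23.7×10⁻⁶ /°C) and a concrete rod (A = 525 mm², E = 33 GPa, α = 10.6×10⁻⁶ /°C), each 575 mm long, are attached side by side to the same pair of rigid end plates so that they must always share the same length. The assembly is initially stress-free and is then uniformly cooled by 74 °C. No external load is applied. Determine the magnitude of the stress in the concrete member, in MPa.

σ ≈ 27.6 MPa (compressive)

The aluminium has the larger α, so on cooling it would change length more than the concrete if both were free. The rigid plates force a common final length, so the aluminium is put into tension and the concrete into compression, with equal and opposite forces P (no external load).
Equating the net (thermal + elastic) strains gives |α₁ − α₂|·ΔT = P·[1/(A₁E₁) + 1/(A₂E₂)].
|α₁ − α₂|·ΔT = 13.1×10⁻⁶ × 74 = 0.0009694.
1/(A₁E₁) + 1/(A₂E₂) = 1/(1575×70×10³) + 1/(525×33×10³) = 6.679×10⁻⁸ N⁻¹.
So P = 0.0009694 / 6.679×10⁻⁸ = 14.51 kN.
σ_{concrete} = P/A₂ = 14510/525 = 27.65 MPa, compressive.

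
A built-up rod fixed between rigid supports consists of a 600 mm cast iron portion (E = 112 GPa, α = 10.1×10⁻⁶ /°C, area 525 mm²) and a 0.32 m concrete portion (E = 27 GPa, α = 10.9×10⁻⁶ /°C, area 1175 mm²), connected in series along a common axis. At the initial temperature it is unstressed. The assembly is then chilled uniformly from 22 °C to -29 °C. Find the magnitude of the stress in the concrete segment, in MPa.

If the supports were absent, the total length change would be Σ αᵢΔT Lᵢ = 10.1×10⁻⁶×51×600 + 10.9×10⁻⁶×51×320 = 0.4869 mm.
The rigid supports impose zero overall length change; the single axial force P common to all segments must satisfy P Σ Lᵢ/(AᵢEᵢ) = δ_free.
Σ Lᵢ/(AᵢEᵢ) = 600/(525×112×10³) + 320/(1175×27×10³) = 2.029×10⁻⁵ mm/N.
P = 0.4869 / 2.029×10⁻⁵ = 24000 N = 24 kN, tensile.
σ_{concrete} = P / A = 24000 / 1175 = 20.42 MPa.

σ ≈ 20.4 MPa (tensile)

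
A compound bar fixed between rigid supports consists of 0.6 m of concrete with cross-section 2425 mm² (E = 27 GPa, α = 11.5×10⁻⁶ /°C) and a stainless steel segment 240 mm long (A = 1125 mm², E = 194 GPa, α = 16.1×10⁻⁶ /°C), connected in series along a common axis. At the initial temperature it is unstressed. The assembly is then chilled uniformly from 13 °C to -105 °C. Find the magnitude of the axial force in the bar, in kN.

P ≈ 124 kN (tensile)

Free thermal contraction of the whole bar: Σ αᵢΔT Lᵢ = 11.5×10⁻⁶×118×600 + 16.1×10⁻⁶×118×240 = 1.27 mm.
Since the ends are fixed, an axial force P builds up, equal in every segment, with P · Σ Lᵢ/(AᵢEᵢ) = δ_free.
The series flexibility is Σ Lᵢ/(AᵢEᵢ) = 600/(2425×27×10³) + 240/(1125×194×10³) = 1.026×10⁻⁵ mm/N.
So P = 1.27 / 1.026×10⁻⁵ = 123.8 kN, tensile.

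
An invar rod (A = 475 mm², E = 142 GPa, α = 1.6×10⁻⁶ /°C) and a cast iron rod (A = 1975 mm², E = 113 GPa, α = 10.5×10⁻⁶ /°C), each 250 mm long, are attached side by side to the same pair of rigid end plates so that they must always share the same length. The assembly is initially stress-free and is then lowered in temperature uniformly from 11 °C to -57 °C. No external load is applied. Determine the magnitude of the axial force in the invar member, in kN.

P ≈ 31.3 kN (compressive in the invar)

Both members must finish at the same length. With the larger α, the cast iron tends to over-contract; the plates restrain it, putting the cast iron in tension and the invar in compression. With no external load the two internal forces are equal and opposite, magnitude P.
Compatibility of the two members (thermal + elastic change equal): (α₁ − α₂)ΔT = P·[1/(A₁E₁) + 1/(A₂E₂)].
|α₁ − α₂|·ΔT = 8.9×10⁻⁶ × 68 = 0.0006052.
1/(A₁E₁) + 1/(A₂E₂) = 1/(475×142×10³) + 1/(1975×113×10³) = 1.931×10⁻⁸ N⁻¹.
So P = 0.0006052 / 1.931×10⁻⁸ = 31.35 kN.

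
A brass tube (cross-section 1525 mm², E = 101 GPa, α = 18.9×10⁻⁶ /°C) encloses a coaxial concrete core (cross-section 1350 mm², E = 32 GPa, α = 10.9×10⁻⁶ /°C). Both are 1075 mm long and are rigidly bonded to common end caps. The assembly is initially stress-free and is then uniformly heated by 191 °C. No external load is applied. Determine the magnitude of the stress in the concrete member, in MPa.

σ ≈ 38.2 MPa (tensile)

Equilibrium of a rigid end plate with no external load gives equal and opposite internal forces ±P in the two members. Since α_{brass} > α_{concrete}, heating drives the brass into compression and the concrete into tension.
Setting the final lengths equal and cancelling L: (α₁ − α₂)ΔT = P/(A₁E₁) + P/(A₂E₂).
|α₁ − α₂|·ΔT = 8×10⁻⁶ × 191 = 0.001528.
1/(A₁E₁) + 1/(A₂E₂) = 1/(1525×101×10³) + 1/(1350×32×10³) = 2.964×10⁻⁸ N⁻¹.
P = 0.001528 / 2.964×10⁻⁸ = 51550 N = 51.55 kN.
σ_{concrete} = P/A₂ = 51550/1350 = 38.19 MPa, tensile.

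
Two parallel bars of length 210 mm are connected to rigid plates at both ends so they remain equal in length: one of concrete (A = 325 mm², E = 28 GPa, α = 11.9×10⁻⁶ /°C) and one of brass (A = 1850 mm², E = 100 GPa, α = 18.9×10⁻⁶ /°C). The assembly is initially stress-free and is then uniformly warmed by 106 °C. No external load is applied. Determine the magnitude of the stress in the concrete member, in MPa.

The brass has the larger α, so on heating it would change length more than the concrete if both were free. The rigid plates force a common final length, so the brass is put into compression and the concrete into tension, with equal and opposite forces P (no external load).
Compatibility of the two members (thermal + elastic change equal): (α₁ − α₂)ΔT = P·[1/(A₁E₁) + 1/(A₂E₂)].
|α₁ − α₂|·ΔT = 7×10⁻⁶ × 106 = 0.000742.
1/(A₁E₁) + 1/(A₂E₂) = 1/(325×28×10³) + 1/(1850×100×10³) = 1.153×10⁻⁷ N⁻¹.
So P = 0.000742 / 1.153×10⁻⁷ = 6.436 kN.
σ_{concrete} = P/A₁ = 6436/325 = 19.8 MPa, tensile.

σ ≈ 19.8 MPa (tensile)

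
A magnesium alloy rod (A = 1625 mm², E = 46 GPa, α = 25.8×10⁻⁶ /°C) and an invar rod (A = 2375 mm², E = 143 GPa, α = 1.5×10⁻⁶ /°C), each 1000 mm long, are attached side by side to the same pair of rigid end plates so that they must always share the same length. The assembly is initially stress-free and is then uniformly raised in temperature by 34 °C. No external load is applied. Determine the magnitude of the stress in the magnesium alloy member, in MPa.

The magnesium alloy has the larger α, so on heating it would change length more than the invar if both were free. The rigid plates force a common final length, so the magnesium alloy is put into compression and the invar into tension, with equal and opposite forces P (no external load).
Setting the final lengths equal and cancelling L: (α₁ − α₂)ΔT = P/(A₁E₁) + P/(A₂E₂).
|α₁ − α₂|·ΔT = 24.3×10⁻⁶ × 34 = 0.0008262.
1/(A₁E₁) + 1/(A₂E₂) = 1/(1625×46×10³) + 1/(2375×143×10³) = 1.632×10⁻⁸ N⁻¹.
So P = 0.0008262 / 1.632×10⁻⁸ = 50.62 kN.
σ_{magnesium alloy} = P/A₁ = 50620/1625 = 31.15 MPa, compressive.

σ ≈ 31.1 MPa (compressive)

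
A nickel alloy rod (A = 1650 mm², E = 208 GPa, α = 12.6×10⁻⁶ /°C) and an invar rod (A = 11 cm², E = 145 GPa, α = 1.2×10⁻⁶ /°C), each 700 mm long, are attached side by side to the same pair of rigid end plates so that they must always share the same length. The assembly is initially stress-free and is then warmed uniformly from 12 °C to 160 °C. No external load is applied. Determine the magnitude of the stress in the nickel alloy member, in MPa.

Equilibrium of a rigid end plate with no external load gives equal and opposite internal forces ±P in the two members. Since α_{nickel alloy} > α_{invar}, heating drives the nickel alloy into compression and the invar into tension.
Compatibility of the two members (thermal + elastic change equal): (α₁ − α₂)ΔT = P·[1/(A₁E₁) + 1/(A₂E₂)].
|α₁ − α₂|·ΔT = 11.4×10⁻⁶ × 148 = 0.001687.
1/(A₁E₁) + 1/(A₂E₂) = 1/(1650×208×10³) + 1/(1100×145×10³) = 9.183×10⁻⁹ N⁻¹.
P = 0.001687 / 9.183×10⁻⁹ = 183700 N = 183.7 kN.
σ_{nickel alloy} = P/A₁ = 183700/1650 = 111.3 MPa, compressive.

σ ≈ 111 MPa (compressive)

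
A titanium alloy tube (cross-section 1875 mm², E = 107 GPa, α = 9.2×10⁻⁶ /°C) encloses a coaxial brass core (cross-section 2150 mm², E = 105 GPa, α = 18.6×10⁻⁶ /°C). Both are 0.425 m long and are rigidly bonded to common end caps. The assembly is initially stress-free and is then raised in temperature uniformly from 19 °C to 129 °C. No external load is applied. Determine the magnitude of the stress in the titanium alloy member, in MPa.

The brass has the larger α, so on heating it would change length more than the titanium alloy if both were free. The rigid plates force a common final length, so the brass is put into compression and the titanium alloy into tension, with equal and opposite forces P (no external load).
Setting the final lengths equal and cancelling L: (α₁ − α₂)ΔT = P/(A₁E₁) + P/(A₂E₂).
|α₁ − α₂|·ΔT = 9.4×10⁻⁶ × 110 = 0.001034.
1/(A₁E₁) + 1/(A₂E₂) = 1/(1875×107×10³) + 1/(2150×105×10³) = 9.414×10⁻⁹ N⁻¹.
So P = 0.001034 / 9.414×10⁻⁹ = 109.8 kN.
σ_{titanium alloy} = P/A₁ = 109800/1875 = 58.58 MPa, tensile.

σ ≈ 58.6 MPa (tensile)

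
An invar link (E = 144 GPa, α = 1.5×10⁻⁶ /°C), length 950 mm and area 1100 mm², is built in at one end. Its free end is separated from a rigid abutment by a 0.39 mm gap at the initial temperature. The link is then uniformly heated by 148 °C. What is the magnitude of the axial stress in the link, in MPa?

σ ≈ 0 MPa

Free thermal elongation = αΔT L = 1.5×10⁻⁶ × 148 × 950 = 0.2109 mm.
Since δ_free = 0.211 mm is less than the 0.39 mm gap, the link never touches the wall. No axial force develops.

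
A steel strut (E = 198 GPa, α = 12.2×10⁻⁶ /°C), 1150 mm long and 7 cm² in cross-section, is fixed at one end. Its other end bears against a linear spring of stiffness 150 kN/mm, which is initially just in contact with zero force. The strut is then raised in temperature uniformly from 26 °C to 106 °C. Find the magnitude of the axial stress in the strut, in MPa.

If the spring were absent the strut would lengthen by αΔT L = 12.2×10⁻⁶ × 80 × 1150 = 1.122 mm.
With a force P in the spring, the elastic change of the strut is PL/(AE) and that of the spring is P/k; compatibility requires their sum to equal δ_free.
So P = δ_free / [L/(AE) + 1/k] = 1.122 / [ 1150/(700×198×10³) + 1/(150×10³) ].
P = 1.122 / 1.496×10⁻⁵ = 75010 N.
σ = P/A = 75010/700 = 107.2 MPa.

σ ≈ 107 MPa (compressive)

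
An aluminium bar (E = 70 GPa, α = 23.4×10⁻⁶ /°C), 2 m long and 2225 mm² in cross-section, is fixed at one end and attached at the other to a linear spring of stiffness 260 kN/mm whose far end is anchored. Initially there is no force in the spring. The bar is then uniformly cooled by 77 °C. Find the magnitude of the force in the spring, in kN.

If the spring were absent the bar would shorten by αΔT L = 23.4×10⁻⁶ × 77 × 2000 = 3.604 mm.
With a force P in the spring, the elastic change of the bar is PL/(AE) and that of the spring is P/k; compatibility requires their sum to equal δ_free.
So P = δ_free / [L/(AE) + 1/k] = 3.604 / [ 2000/(2225×70×10³) + 1/(260×10³) ].
P = 3.604 / 1.669×10⁻⁵ = 215900 N.

P ≈ 216 kN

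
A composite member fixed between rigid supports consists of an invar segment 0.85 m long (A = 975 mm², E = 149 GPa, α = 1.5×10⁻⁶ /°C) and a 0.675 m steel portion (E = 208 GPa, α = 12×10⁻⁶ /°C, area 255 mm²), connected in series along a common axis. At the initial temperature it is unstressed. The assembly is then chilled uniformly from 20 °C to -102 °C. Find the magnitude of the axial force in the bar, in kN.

P ≈ 61.6 kN (tensile)

Free thermal contraction of the whole bar: Σ αᵢΔT Lᵢ = 1.5×10⁻⁶×122×850 + 12×10⁻⁶×122×675 = 1.144 mm.
The rigid supports impose zero overall length change; the single axial force P common to all segments must satisfy P Σ Lᵢ/(AᵢEᵢ) = δ_free.
The series flexibility is Σ Lᵢ/(AᵢEᵢ) = 850/(975×149×10³) + 675/(255×208×10³) = 1.858×10⁻⁵ mm/N.
Hence P = δ_free / Σ(L/AE) = 1.144/1.858×10⁻⁵ = 61.57 kN (tensile).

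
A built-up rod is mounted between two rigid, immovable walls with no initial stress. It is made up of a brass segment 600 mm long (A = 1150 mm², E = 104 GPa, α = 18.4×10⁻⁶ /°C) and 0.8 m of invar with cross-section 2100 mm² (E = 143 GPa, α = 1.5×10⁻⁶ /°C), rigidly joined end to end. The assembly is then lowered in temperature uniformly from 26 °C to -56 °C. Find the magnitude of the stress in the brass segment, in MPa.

σ ≈ 114 MPa (tensile)

With the walls removed the bar would change length by δ_free = Σ αᵢΔT Lᵢ = 18.4×10⁻⁶×82×600 + 1.5×10⁻⁶×82×800 = 1.004 mm.
Since the ends are fixed, an axial force P builds up, equal in every segment, with P · Σ Lᵢ/(AᵢEᵢ) = δ_free.
Σ Lᵢ/(AᵢEᵢ) = 600/(1150×104×10³) + 800/(2100×143×10³) = 7.681×10⁻⁶ mm/N.
So P = 1.004 / 7.681×10⁻⁶ = 130.7 kN, tensile.
σ_{brass} = P / A = 130700 / 1150 = 113.6 MPa.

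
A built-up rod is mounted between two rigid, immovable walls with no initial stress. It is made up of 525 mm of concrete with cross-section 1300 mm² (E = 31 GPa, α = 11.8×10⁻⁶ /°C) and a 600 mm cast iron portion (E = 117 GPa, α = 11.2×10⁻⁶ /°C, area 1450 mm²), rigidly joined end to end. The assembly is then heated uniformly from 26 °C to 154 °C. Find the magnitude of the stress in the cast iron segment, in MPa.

Free thermal expansion of the whole bar: Σ αᵢΔT Lᵢ = 11.8×10⁻⁶×128×525 + 11.2×10⁻⁶×128×600 = 1.653 mm.
The rigid supports impose zero overall length change; the single axial force P common to all segments must satisfy P Σ Lᵢ/(AᵢEᵢ) = δ_free.
The series flexibility is Σ Lᵢ/(AᵢEᵢ) = 525/(1300×31×10³) + 600/(1450×117×10³) = 1.656×10⁻⁵ mm/N.
Hence P = δ_free / Σ(L/AE) = 1.653/1.656×10⁻⁵ = 99.8 kN (compressive).
σ_{cast iron} = P / A = 99800 / 1450 = 68.83 MPa.

σ ≈ 68.8 MPa (compressive)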